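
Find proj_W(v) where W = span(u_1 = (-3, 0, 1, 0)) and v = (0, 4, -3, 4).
proj_W(v) = (9/10, 0, -3/10, 0)

Set up U = [u_1 | ... | u_1] ∈ R^(4×1). The projector onto W = col(U) is P = U (U^T U)^(-1) U^T.
Compute U^T U =
  [10],
and U^T v = (-3).
Solve U^T U · c = U^T v for the coefficients: c = (-3/10). The projection is proj_W(v) = U c.
Check: (v - proj_W(v)) · u_1 = 0  (should be 0).
Result: proj_W(v) = (9/10, 0, -3/10, 0).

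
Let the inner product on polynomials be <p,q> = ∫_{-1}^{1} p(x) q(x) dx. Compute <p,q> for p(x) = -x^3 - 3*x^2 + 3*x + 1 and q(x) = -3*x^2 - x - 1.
<p,q> = 0

Expand the product: p(x)·q(x) = 3*x^5 + 10*x^4 - 5*x^3 - 3*x^2 - 4*x - 1.
∫_{-1}^{1} of each monomial x^k gives [2/(k+1) if k even, 0 if k odd]. Integrating term-by-term (or equivalently evaluating the antiderivative F(x) = x^6/2 + 2*x^5 - 5*x^4/4 - x^3 - 2*x^2 - x at the endpoints):
  F(1) − F(−1) = -11/4 − (-11/4) = 0.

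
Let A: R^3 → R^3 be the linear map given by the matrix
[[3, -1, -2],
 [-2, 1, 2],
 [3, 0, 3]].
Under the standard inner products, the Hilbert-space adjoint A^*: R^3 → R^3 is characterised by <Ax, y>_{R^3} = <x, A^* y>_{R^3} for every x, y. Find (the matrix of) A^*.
A^* = A^T =
[[3, -2, 3],
 [-1, 1, 0],
 [-2, 2, 3]]

For real matrices with standard dot products, the defining identity <Ax, y> = <x, A^* y> gives (Ax)^T y = x^T (A^*) y, i.e. x^T A^T y = x^T (A^*) y. Since this holds for all x, y, we must have A^* = A^T. Therefore
A^* =
[[3, -2, 3],
 [-1, 1, 0],
 [-2, 2, 3]].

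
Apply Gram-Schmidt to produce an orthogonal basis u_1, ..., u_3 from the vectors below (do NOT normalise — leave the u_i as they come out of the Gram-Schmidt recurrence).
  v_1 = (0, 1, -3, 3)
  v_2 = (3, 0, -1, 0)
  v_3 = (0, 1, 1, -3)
Orthogonal basis:
  u_1 = (0, 1, -3, 3)
  u_2 = (3, -3/19, -10/19, -9/19)
  u_3 = (-42/181, 288/181, -126/181, -222/181)

Apply the Gram-Schmidt recurrence
  u_1 = v_1
  u_i = v_i − Σ_{j<i} ((v_i · u_j) / (u_j · u_j)) · u_j.

Step by step this gives:
  u_1 = (0, 1, -3, 3)
  u_2 = (3, -3/19, -10/19, -9/19)
  u_3 = (-42/181, 288/181, -126/181, -222/181)

Orthogonality check:
  u_2 · u_1 = 0 (should be 0)
  u_3 · u_1 = 0 (should be 0)
  u_3 · u_2 = 0 (should be 0)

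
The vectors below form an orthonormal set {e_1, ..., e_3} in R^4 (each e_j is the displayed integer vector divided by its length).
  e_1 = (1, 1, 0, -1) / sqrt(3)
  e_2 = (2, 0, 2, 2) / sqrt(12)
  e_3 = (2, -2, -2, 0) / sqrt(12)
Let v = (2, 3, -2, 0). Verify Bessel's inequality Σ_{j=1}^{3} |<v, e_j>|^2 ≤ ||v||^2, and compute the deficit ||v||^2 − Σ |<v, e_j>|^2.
Σ |<v, e_j>|^2 = 26/3; ||v||^2 = 17; deficit = 25/3

Write each e_j = u_j / sqrt(<u_j, u_j>) where u_j is the displayed integer vector. Then <v, e_j> = <v, u_j> / sqrt(<u_j, u_j>), so |<v, e_j>|^2 = <v, u_j>^2 / <u_j, u_j>.
Coefficients: <v, e_1> = 5/sqrt(3), <v, e_2> = 0/sqrt(12), <v, e_3> = 2/sqrt(12).
Square and sum: Σ |<v, e_j>|^2 = 26/3.
Compute ||v||^2 = v·v = 17.
Deficit = 17 − 26/3 = 25/3 ≥ 0, confirming Bessel's inequality. (The deficit equals ||v − Σ <v,e_j> e_j||^2, the squared distance from v to span{e_j}.)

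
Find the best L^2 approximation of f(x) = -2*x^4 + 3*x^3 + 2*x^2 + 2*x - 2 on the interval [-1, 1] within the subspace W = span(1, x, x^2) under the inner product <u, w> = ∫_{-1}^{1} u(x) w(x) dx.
g(x) = 2*x^2/7 + 19*x/5 - 64/35

The best approximation g ∈ W is the orthogonal projection of f onto W. Writing g = a_0 + a_1 x + a_2 x^2, the coefficients solve the normal equations G · a = b where
  G_{ij} = <φ_i, φ_j> and b_i = <f, φ_i>, with φ_0 = 1, φ_1 = x, φ_2 = x^2.
G =
  [2, 0, 2/3]
  [0, 2/3, 0]
  [2/3, 0, 2/5],
b = (-52/15, 38/15, -116/105).
Solving gives a_0 = -64/35, a_1 = 19/5, a_2 = 2/7, so
  g(x) = 2*x^2/7 + 19*x/5 - 64/35.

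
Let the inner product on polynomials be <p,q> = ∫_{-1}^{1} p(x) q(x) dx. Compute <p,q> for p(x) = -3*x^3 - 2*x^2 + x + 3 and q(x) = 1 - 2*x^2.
<p,q> = 34/15

Expand the product: p(x)·q(x) = 6*x^5 + 4*x^4 - 5*x^3 - 8*x^2 + x + 3.
∫_{-1}^{1} of each monomial x^k gives [2/(k+1) if k even, 0 if k odd]. Integrating term-by-term (or equivalently evaluating the antiderivative F(x) = x^6 + 4*x^5/5 - 5*x^4/4 - 8*x^3/3 + x^2/2 + 3*x at the endpoints):
  F(1) − F(−1) = 83/60 − (-53/60) = 34/15.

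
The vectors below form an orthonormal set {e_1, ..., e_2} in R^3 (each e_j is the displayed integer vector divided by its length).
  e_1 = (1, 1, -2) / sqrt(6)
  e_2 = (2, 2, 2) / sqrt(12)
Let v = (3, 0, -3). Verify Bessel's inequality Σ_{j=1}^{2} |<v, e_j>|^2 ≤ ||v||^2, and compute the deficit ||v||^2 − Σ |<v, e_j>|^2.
Σ |<v, e_j>|^2 = 27/2; ||v||^2 = 18; deficit = 9/2

Write each e_j = u_j / sqrt(<u_j, u_j>) where u_j is the displayed integer vector. Then <v, e_j> = <v, u_j> / sqrt(<u_j, u_j>), so |<v, e_j>|^2 = <v, u_j>^2 / <u_j, u_j>.
Coefficients: <v, e_1> = 9/sqrt(6), <v, e_2> = 0/sqrt(12).
Square and sum: Σ |<v, e_j>|^2 = 27/2.
Compute ||v||^2 = v·v = 18.
Deficit = 18 − 27/2 = 9/2 ≥ 0, confirming Bessel's inequality. (The deficit equals ||v − Σ <v,e_j> e_j||^2, the squared distance from v to span{e_j}.)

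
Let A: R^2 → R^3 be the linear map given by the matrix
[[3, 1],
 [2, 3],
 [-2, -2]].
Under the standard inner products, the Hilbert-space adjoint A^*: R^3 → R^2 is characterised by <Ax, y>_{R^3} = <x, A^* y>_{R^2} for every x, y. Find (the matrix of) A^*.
A^* = A^T =
[[3, 2, -2],
 [1, 3, -2]]

For real matrices with standard dot products, the defining identity <Ax, y> = <x, A^* y> gives (Ax)^T y = x^T (A^*) y, i.e. x^T A^T y = x^T (A^*) y. Since this holds for all x, y, we must have A^* = A^T. Therefore
A^* =
[[3, 2, -2],
 [1, 3, -2]].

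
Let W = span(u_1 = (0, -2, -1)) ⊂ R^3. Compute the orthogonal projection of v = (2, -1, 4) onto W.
proj_W(v) = (0, 4/5, 2/5)

Set up U = [u_1 | ... | u_1] ∈ R^(3×1). The projector onto W = col(U) is P = U (U^T U)^(-1) U^T.
Compute U^T U =
  [5],
and U^T v = (-2).
Solve U^T U · c = U^T v for the coefficients: c = (-2/5). The projection is proj_W(v) = U c.
Check: (v - proj_W(v)) · u_1 = 0  (should be 0).
Result: proj_W(v) = (0, 4/5, 2/5).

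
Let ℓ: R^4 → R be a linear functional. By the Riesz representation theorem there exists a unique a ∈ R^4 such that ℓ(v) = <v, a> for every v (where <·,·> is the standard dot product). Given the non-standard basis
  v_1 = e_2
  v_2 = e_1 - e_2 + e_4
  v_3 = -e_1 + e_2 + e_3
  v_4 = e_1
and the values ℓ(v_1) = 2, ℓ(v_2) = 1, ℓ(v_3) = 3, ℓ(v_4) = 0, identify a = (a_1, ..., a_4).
a = (0, 2, 1, 3)

Write a = (a_1, ..., a_4) in the standard basis. For each basis vector v_i, ℓ(v_i) = <v_i, a> is a linear equation in the a_j's. Collect the n equations into a matrix system V a = ℓ, where row i of V is v_i (expressed in the standard basis). Since V is invertible (lower-triangular with 1s on the diagonal, up to permutation), solve by back-substitution:
  V =
[[0, 1, 0, 0],
 [1, -1, 0, 1],
 [-1, 1, 1, 0],
 [1, 0, 0, 0]]
  V a = (2, 1, 3, 0)
Solving gives a = (0, 2, 1, 3).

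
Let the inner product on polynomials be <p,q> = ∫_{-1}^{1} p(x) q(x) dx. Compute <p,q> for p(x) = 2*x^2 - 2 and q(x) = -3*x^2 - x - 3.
<p,q> = 48/5

Expand the product: p(x)·q(x) = -6*x^4 - 2*x^3 + 2*x + 6.
∫_{-1}^{1} of each monomial x^k gives [2/(k+1) if k even, 0 if k odd]. Integrating term-by-term (or equivalently evaluating the antiderivative F(x) = -6*x^5/5 - x^4/2 + x^2 + 6*x at the endpoints):
  F(1) − F(−1) = 53/10 − (-43/10) = 48/5.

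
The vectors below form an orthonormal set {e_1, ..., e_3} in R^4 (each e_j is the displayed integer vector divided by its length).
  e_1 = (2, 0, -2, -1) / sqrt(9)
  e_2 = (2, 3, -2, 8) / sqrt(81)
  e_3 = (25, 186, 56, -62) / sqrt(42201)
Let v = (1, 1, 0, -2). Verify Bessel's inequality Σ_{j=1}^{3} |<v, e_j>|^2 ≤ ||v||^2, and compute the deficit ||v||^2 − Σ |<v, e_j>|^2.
Σ |<v, e_j>|^2 = 3090/521; ||v||^2 = 6; deficit = 36/521

Write each e_j = u_j / sqrt(<u_j, u_j>) where u_j is the displayed integer vector. Then <v, e_j> = <v, u_j> / sqrt(<u_j, u_j>), so |<v, e_j>|^2 = <v, u_j>^2 / <u_j, u_j>.
Coefficients: <v, e_1> = 4/sqrt(9), <v, e_2> = -11/sqrt(81), <v, e_3> = 335/sqrt(42201).
Square and sum: Σ |<v, e_j>|^2 = 3090/521.
Compute ||v||^2 = v·v = 6.
Deficit = 6 − 3090/521 = 36/521 ≥ 0, confirming Bessel's inequality. (The deficit equals ||v − Σ <v,e_j> e_j||^2, the squared distance from v to span{e_j}.)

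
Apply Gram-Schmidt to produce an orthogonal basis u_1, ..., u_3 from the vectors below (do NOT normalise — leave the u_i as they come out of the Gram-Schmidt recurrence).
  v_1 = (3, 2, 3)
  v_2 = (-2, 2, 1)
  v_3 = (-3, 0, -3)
Orthogonal basis:
  u_1 = (3, 2, 3)
  u_2 = (-47/22, 21/11, 19/22)
  u_3 = (72/197, 162/197, -180/197)

Apply the Gram-Schmidt recurrence
  u_1 = v_1
  u_i = v_i − Σ_{j<i} ((v_i · u_j) / (u_j · u_j)) · u_j.

Step by step this gives:
  u_1 = (3, 2, 3)
  u_2 = (-47/22, 21/11, 19/22)
  u_3 = (72/197, 162/197, -180/197)

Orthogonality check:
  u_2 · u_1 = 0 (should be 0)
  u_3 · u_1 = 0 (should be 0)
  u_3 · u_2 = 0 (should be 0)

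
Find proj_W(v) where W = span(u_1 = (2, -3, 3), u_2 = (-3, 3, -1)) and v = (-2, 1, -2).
proj_W(v) = (-61/47, 171/94, -155/94)

Set up U = [u_1 | ... | u_2] ∈ R^(3×2). The projector onto W = col(U) is P = U (U^T U)^(-1) U^T.
Compute U^T U =
  [22, -18]
  [-18, 19],
and U^T v = (-13, 11).
Solve U^T U · c = U^T v for the coefficients: c = (-49/94, 4/47). The projection is proj_W(v) = U c.
Check: (v - proj_W(v)) · u_1 = 0  (should be 0).
Check: (v - proj_W(v)) · u_2 = 0  (should be 0).
Result: proj_W(v) = (-61/47, 171/94, -155/94).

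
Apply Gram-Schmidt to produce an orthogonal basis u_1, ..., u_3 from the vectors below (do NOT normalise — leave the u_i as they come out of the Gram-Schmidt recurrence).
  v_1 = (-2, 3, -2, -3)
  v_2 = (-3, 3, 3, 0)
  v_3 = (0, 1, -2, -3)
Orthogonal basis:
  u_1 = (-2, 3, -2, -3)
  u_2 = (-30/13, 51/26, 48/13, 27/26)
  u_3 = (28/69, -10/69, 38/69, -18/23)

Apply the Gram-Schmidt recurrence
  u_1 = v_1
  u_i = v_i − Σ_{j<i} ((v_i · u_j) / (u_j · u_j)) · u_j.

Step by step this gives:
  u_1 = (-2, 3, -2, -3)
  u_2 = (-30/13, 51/26, 48/13, 27/26)
  u_3 = (28/69, -10/69, 38/69, -18/23)

Orthogonality check:
  u_2 · u_1 = 0 (should be 0)
  u_3 · u_1 = 0 (should be 0)
  u_3 · u_2 = 0 (should be 0)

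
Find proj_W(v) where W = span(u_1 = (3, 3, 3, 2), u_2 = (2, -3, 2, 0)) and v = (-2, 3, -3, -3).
proj_W(v) = (-221/74, 87/37, -221/74, -21/37)

Set up U = [u_1 | ... | u_2] ∈ R^(4×2). The projector onto W = col(U) is P = U (U^T U)^(-1) U^T.
Compute U^T U =
  [31, 3]
  [3, 17],
and U^T v = (-12, -19).
Solve U^T U · c = U^T v for the coefficients: c = (-21/74, -79/74). The projection is proj_W(v) = U c.
Check: (v - proj_W(v)) · u_1 = 0  (should be 0).
Check: (v - proj_W(v)) · u_2 = 0  (should be 0).
Result: proj_W(v) = (-221/74, 87/37, -221/74, -21/37).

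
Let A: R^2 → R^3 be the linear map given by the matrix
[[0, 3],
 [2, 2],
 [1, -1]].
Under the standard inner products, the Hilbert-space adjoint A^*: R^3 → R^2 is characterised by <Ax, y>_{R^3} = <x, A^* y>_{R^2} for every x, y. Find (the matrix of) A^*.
A^* = A^T =
[[0, 2, 1],
 [3, 2, -1]]

For real matrices with standard dot products, the defining identity <Ax, y> = <x, A^* y> gives (Ax)^T y = x^T (A^*) y, i.e. x^T A^T y = x^T (A^*) y. Since this holds for all x, y, we must have A^* = A^T. Therefore
A^* =
[[0, 2, 1],
 [3, 2, -1]].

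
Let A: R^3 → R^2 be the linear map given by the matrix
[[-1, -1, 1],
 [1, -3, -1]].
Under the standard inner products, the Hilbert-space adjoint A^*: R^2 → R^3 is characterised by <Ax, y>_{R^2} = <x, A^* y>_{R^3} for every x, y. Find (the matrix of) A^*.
A^* = A^T =
[[-1, 1],
 [-1, -3],
 [1, -1]]

For real matrices with standard dot products, the defining identity <Ax, y> = <x, A^* y> gives (Ax)^T y = x^T (A^*) y, i.e. x^T A^T y = x^T (A^*) y. Since this holds for all x, y, we must have A^* = A^T. Therefore
A^* =
[[-1, 1],
 [-1, -3],
 [1, -1]].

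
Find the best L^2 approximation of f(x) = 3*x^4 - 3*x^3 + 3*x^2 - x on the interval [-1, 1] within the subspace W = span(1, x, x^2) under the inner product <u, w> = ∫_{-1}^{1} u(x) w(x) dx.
g(x) = 39*x^2/7 - 14*x/5 - 9/35

The best approximation g ∈ W is the orthogonal projection of f onto W. Writing g = a_0 + a_1 x + a_2 x^2, the coefficients solve the normal equations G · a = b where
  G_{ij} = <φ_i, φ_j> and b_i = <f, φ_i>, with φ_0 = 1, φ_1 = x, φ_2 = x^2.
G =
  [2, 0, 2/3]
  [0, 2/3, 0]
  [2/3, 0, 2/5],
b = (16/5, -28/15, 72/35).
Solving gives a_0 = -9/35, a_1 = -14/5, a_2 = 39/7, so
  g(x) = 39*x^2/7 - 14*x/5 - 9/35.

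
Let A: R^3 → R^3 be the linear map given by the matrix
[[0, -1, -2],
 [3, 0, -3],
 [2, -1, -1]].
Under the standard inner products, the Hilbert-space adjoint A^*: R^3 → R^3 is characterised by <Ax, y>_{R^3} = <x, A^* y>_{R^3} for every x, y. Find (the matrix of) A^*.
A^* = A^T =
[[0, 3, 2],
 [-1, 0, -1],
 [-2, -3, -1]]

For real matrices with standard dot products, the defining identity <Ax, y> = <x, A^* y> gives (Ax)^T y = x^T (A^*) y, i.e. x^T A^T y = x^T (A^*) y. Since this holds for all x, y, we must have A^* = A^T. Therefore
A^* =
[[0, 3, 2],
 [-1, 0, -1],
 [-2, -3, -1]].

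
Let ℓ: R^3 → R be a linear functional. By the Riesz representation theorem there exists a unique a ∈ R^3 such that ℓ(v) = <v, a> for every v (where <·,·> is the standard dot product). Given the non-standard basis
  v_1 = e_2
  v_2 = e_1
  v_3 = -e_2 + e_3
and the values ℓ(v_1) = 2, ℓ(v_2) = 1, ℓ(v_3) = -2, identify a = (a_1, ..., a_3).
a = (1, 2, 0)

Write a = (a_1, ..., a_3) in the standard basis. For each basis vector v_i, ℓ(v_i) = <v_i, a> is a linear equation in the a_j's. Collect the n equations into a matrix system V a = ℓ, where row i of V is v_i (expressed in the standard basis). Since V is invertible (lower-triangular with 1s on the diagonal, up to permutation), solve by back-substitution:
  V =
[[0, 1, 0],
 [1, 0, 0],
 [0, -1, 1]]
  V a = (2, 1, -2)
Solving gives a = (1, 2, 0).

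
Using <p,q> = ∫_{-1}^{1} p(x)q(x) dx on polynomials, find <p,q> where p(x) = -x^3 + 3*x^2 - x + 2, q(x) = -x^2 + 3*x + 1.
<p,q> = 4/15

Expand the product: p(x)·q(x) = x^5 - 6*x^4 + 9*x^3 - 2*x^2 + 5*x + 2.
∫_{-1}^{1} of each monomial x^k gives [2/(k+1) if k even, 0 if k odd]. Integrating term-by-term (or equivalently evaluating the antiderivative F(x) = x^6/6 - 6*x^5/5 + 9*x^4/4 - 2*x^3/3 + 5*x^2/2 + 2*x at the endpoints):
  F(1) − F(−1) = 101/20 − (287/60) = 4/15.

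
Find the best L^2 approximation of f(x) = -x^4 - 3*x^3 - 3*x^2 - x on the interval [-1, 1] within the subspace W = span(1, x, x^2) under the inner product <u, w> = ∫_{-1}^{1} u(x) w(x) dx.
g(x) = -27*x^2/7 - 14*x/5 + 3/35

The best approximation g ∈ W is the orthogonal projection of f onto W. Writing g = a_0 + a_1 x + a_2 x^2, the coefficients solve the normal equations G · a = b where
  G_{ij} = <φ_i, φ_j> and b_i = <f, φ_i>, with φ_0 = 1, φ_1 = x, φ_2 = x^2.
G =
  [2, 0, 2/3]
  [0, 2/3, 0]
  [2/3, 0, 2/5],
b = (-12/5, -28/15, -52/35).
Solving gives a_0 = 3/35, a_1 = -14/5, a_2 = -27/7, so
  g(x) = -27*x^2/7 - 14*x/5 + 3/35.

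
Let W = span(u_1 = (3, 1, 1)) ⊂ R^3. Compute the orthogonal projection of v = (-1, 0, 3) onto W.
proj_W(v) = (0, 0, 0)

Set up U = [u_1 | ... | u_1] ∈ R^(3×1). The projector onto W = col(U) is P = U (U^T U)^(-1) U^T.
Compute U^T U =
  [11],
and U^T v = (0).
Solve U^T U · c = U^T v for the coefficients: c = (0). The projection is proj_W(v) = U c.
Check: (v - proj_W(v)) · u_1 = 0  (should be 0).
Result: proj_W(v) = (0, 0, 0).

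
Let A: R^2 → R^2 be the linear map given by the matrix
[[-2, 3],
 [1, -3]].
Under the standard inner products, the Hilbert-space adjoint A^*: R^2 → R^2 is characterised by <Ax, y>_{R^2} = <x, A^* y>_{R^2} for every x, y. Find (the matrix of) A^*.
A^* = A^T =
[[-2, 1],
 [3, -3]]

For real matrices with standard dot products, the defining identity <Ax, y> = <x, A^* y> gives (Ax)^T y = x^T (A^*) y, i.e. x^T A^T y = x^T (A^*) y. Since this holds for all x, y, we must have A^* = A^T. Therefore
A^* =
[[-2, 1],
 [3, -3]].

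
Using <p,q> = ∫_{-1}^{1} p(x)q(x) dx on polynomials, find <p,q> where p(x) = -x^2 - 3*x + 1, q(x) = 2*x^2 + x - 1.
<p,q> = -14/5

Expand the product: p(x)·q(x) = -2*x^4 - 7*x^3 + 4*x - 1.
∫_{-1}^{1} of each monomial x^k gives [2/(k+1) if k even, 0 if k odd]. Integrating term-by-term (or equivalently evaluating the antiderivative F(x) = -2*x^5/5 - 7*x^4/4 + 2*x^2 - x at the endpoints):
  F(1) − F(−1) = -23/20 − (33/20) = -14/5.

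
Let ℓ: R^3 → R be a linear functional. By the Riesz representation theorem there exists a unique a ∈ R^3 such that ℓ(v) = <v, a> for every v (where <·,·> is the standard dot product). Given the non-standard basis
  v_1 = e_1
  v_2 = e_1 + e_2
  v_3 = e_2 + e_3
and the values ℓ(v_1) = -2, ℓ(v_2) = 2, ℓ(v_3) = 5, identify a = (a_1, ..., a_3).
a = (-2, 4, 1)

Write a = (a_1, ..., a_3) in the standard basis. For each basis vector v_i, ℓ(v_i) = <v_i, a> is a linear equation in the a_j's. Collect the n equations into a matrix system V a = ℓ, where row i of V is v_i (expressed in the standard basis). Since V is invertible (lower-triangular with 1s on the diagonal, up to permutation), solve by back-substitution:
  V =
[[1, 0, 0],
 [1, 1, 0],
 [0, 1, 1]]
  V a = (-2, 2, 5)
Solving gives a = (-2, 4, 1).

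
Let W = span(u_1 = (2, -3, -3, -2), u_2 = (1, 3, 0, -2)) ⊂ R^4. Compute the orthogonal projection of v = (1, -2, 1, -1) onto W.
proj_W(v) = (121/355, -438/355, -267/355, -64/355)

Set up U = [u_1 | ... | u_2] ∈ R^(4×2). The projector onto W = col(U) is P = U (U^T U)^(-1) U^T.
Compute U^T U =
  [26, -3]
  [-3, 14],
and U^T v = (7, -3).
Solve U^T U · c = U^T v for the coefficients: c = (89/355, -57/355). The projection is proj_W(v) = U c.
Check: (v - proj_W(v)) · u_1 = 0  (should be 0).
Check: (v - proj_W(v)) · u_2 = 0  (should be 0).
Result: proj_W(v) = (121/355, -438/355, -267/355, -64/355).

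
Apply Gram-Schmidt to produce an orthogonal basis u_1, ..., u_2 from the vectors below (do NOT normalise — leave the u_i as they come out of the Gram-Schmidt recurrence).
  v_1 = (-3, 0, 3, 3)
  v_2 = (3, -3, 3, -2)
Orthogonal basis:
  u_1 = (-3, 0, 3, 3)
  u_2 = (7/3, -3, 11/3, -4/3)

Apply the Gram-Schmidt recurrence
  u_1 = v_1
  u_i = v_i − Σ_{j<i} ((v_i · u_j) / (u_j · u_j)) · u_j.

Step by step this gives:
  u_1 = (-3, 0, 3, 3)
  u_2 = (7/3, -3, 11/3, -4/3)

Orthogonality check:
  u_2 · u_1 = 0 (should be 0)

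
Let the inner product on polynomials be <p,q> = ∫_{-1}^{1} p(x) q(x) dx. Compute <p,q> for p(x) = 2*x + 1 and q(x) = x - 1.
<p,q> = -2/3

Expand the product: p(x)·q(x) = 2*x^2 - x - 1.
∫_{-1}^{1} of each monomial x^k gives [2/(k+1) if k even, 0 if k odd]. Integrating term-by-term (or equivalently evaluating the antiderivative F(x) = 2*x^3/3 - x^2/2 - x at the endpoints):
  F(1) − F(−1) = -5/6 − (-1/6) = -2/3.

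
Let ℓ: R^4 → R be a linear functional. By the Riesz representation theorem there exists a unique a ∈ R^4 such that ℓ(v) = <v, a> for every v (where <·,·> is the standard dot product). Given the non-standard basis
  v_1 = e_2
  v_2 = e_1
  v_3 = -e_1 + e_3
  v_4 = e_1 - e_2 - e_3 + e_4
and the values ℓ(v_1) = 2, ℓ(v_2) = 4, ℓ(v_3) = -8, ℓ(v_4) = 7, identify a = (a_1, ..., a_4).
a = (4, 2, -4, 1)

Write a = (a_1, ..., a_4) in the standard basis. For each basis vector v_i, ℓ(v_i) = <v_i, a> is a linear equation in the a_j's. Collect the n equations into a matrix system V a = ℓ, where row i of V is v_i (expressed in the standard basis). Since V is invertible (lower-triangular with 1s on the diagonal, up to permutation), solve by back-substitution:
  V =
[[0, 1, 0, 0],
 [1, 0, 0, 0],
 [-1, 0, 1, 0],
 [1, -1, -1, 1]]
  V a = (2, 4, -8, 7)
Solving gives a = (4, 2, -4, 1).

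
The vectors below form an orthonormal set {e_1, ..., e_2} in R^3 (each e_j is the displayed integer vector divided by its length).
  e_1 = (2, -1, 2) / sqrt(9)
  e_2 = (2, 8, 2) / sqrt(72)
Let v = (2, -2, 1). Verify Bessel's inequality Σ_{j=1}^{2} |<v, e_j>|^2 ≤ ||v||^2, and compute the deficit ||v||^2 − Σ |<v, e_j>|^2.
Σ |<v, e_j>|^2 = 17/2; ||v||^2 = 9; deficit = 1/2

Write each e_j = u_j / sqrt(<u_j, u_j>) where u_j is the displayed integer vector. Then <v, e_j> = <v, u_j> / sqrt(<u_j, u_j>), so |<v, e_j>|^2 = <v, u_j>^2 / <u_j, u_j>.
Coefficients: <v, e_1> = 8/sqrt(9), <v, e_2> = -10/sqrt(72).
Square and sum: Σ |<v, e_j>|^2 = 17/2.
Compute ||v||^2 = v·v = 9.
Deficit = 9 − 17/2 = 1/2 ≥ 0, confirming Bessel's inequality. (The deficit equals ||v − Σ <v,e_j> e_j||^2, the squared distance from v to span{e_j}.)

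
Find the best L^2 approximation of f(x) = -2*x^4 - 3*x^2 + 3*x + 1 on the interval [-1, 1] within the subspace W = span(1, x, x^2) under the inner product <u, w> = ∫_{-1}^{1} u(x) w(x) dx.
g(x) = -33*x^2/7 + 3*x + 41/35

The best approximation g ∈ W is the orthogonal projection of f onto W. Writing g = a_0 + a_1 x + a_2 x^2, the coefficients solve the normal equations G · a = b where
  G_{ij} = <φ_i, φ_j> and b_i = <f, φ_i>, with φ_0 = 1, φ_1 = x, φ_2 = x^2.
G =
  [2, 0, 2/3]
  [0, 2/3, 0]
  [2/3, 0, 2/5],
b = (-4/5, 2, -116/105).
Solving gives a_0 = 41/35, a_1 = 3, a_2 = -33/7, so
  g(x) = -33*x^2/7 + 3*x + 41/35.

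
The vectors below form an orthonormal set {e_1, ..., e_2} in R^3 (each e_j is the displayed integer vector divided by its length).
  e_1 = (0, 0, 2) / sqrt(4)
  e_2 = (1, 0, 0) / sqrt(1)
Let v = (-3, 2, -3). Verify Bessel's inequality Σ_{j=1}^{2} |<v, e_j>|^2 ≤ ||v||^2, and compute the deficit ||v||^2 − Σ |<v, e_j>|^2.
Σ |<v, e_j>|^2 = 18; ||v||^2 = 22; deficit = 4

Write each e_j = u_j / sqrt(<u_j, u_j>) where u_j is the displayed integer vector. Then <v, e_j> = <v, u_j> / sqrt(<u_j, u_j>), so |<v, e_j>|^2 = <v, u_j>^2 / <u_j, u_j>.
Coefficients: <v, e_1> = -6/sqrt(4), <v, e_2> = -3/sqrt(1).
Square and sum: Σ |<v, e_j>|^2 = 18.
Compute ||v||^2 = v·v = 22.
Deficit = 22 − 18 = 4 ≥ 0, confirming Bessel's inequality. (The deficit equals ||v − Σ <v,e_j> e_j||^2, the squared distance from v to span{e_j}.)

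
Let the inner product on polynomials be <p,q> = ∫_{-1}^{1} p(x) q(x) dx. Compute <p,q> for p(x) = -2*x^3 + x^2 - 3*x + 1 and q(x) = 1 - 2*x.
<p,q> = 124/15

Expand the product: p(x)·q(x) = 4*x^4 - 4*x^3 + 7*x^2 - 5*x + 1.
∫_{-1}^{1} of each monomial x^k gives [2/(k+1) if k even, 0 if k odd]. Integrating term-by-term (or equivalently evaluating the antiderivative F(x) = 4*x^5/5 - x^4 + 7*x^3/3 - 5*x^2/2 + x at the endpoints):
  F(1) − F(−1) = 19/30 − (-229/30) = 124/15.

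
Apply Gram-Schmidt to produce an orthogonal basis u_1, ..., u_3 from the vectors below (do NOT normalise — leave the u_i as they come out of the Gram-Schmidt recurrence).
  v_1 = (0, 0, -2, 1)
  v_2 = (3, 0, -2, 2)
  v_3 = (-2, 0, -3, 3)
Orthogonal basis:
  u_1 = (0, 0, -2, 1)
  u_2 = (3, 0, 2/5, 4/5)
  u_3 = (-26/49, 0, 39/49, 78/49)

Apply the Gram-Schmidt recurrence
  u_1 = v_1
  u_i = v_i − Σ_{j<i} ((v_i · u_j) / (u_j · u_j)) · u_j.

Step by step this gives:
  u_1 = (0, 0, -2, 1)
  u_2 = (3, 0, 2/5, 4/5)
  u_3 = (-26/49, 0, 39/49, 78/49)

Orthogonality check:
  u_2 · u_1 = 0 (should be 0)
  u_3 · u_1 = 0 (should be 0)
  u_3 · u_2 = 0 (should be 0)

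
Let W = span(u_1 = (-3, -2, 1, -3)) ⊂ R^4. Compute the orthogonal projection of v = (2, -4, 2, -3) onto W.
proj_W(v) = (-39/23, -26/23, 13/23, -39/23)

Set up U = [u_1 | ... | u_1] ∈ R^(4×1). The projector onto W = col(U) is P = U (U^T U)^(-1) U^T.
Compute U^T U =
  [23],
and U^T v = (13).
Solve U^T U · c = U^T v for the coefficients: c = (13/23). The projection is proj_W(v) = U c.
Check: (v - proj_W(v)) · u_1 = 0  (should be 0).
Result: proj_W(v) = (-39/23, -26/23, 13/23, -39/23).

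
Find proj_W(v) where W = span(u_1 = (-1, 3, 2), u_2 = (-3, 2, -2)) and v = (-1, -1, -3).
proj_W(v) = (-81/71, -79/71, -206/71)

Set up U = [u_1 | ... | u_2] ∈ R^(3×2). The projector onto W = col(U) is P = U (U^T U)^(-1) U^T.
Compute U^T U =
  [14, 5]
  [5, 17],
and U^T v = (-8, 7).
Solve U^T U · c = U^T v for the coefficients: c = (-57/71, 46/71). The projection is proj_W(v) = U c.
Check: (v - proj_W(v)) · u_1 = 0  (should be 0).
Check: (v - proj_W(v)) · u_2 = 0  (should be 0).
Result: proj_W(v) = (-81/71, -79/71, -206/71).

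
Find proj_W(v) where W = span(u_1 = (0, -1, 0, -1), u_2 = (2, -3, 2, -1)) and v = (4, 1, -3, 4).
proj_W(v) = (1, 2, 1, 3)

Set up U = [u_1 | ... | u_2] ∈ R^(4×2). The projector onto W = col(U) is P = U (U^T U)^(-1) U^T.
Compute U^T U =
  [2, 4]
  [4, 18],
and U^T v = (-5, -5).
Solve U^T U · c = U^T v for the coefficients: c = (-7/2, 1/2). The projection is proj_W(v) = U c.
Check: (v - proj_W(v)) · u_1 = 0  (should be 0).
Check: (v - proj_W(v)) · u_2 = 0  (should be 0).
Result: proj_W(v) = (1, 2, 1, 3).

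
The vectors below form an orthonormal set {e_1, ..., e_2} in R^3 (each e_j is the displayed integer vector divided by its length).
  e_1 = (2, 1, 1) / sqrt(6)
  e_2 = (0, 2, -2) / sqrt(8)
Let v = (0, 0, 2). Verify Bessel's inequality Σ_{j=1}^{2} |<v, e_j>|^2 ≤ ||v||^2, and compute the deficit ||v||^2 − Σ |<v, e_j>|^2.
Σ |<v, e_j>|^2 = 8/3; ||v||^2 = 4; deficit = 4/3

Write each e_j = u_j / sqrt(<u_j, u_j>) where u_j is the displayed integer vector. Then <v, e_j> = <v, u_j> / sqrt(<u_j, u_j>), so |<v, e_j>|^2 = <v, u_j>^2 / <u_j, u_j>.
Coefficients: <v, e_1> = 2/sqrt(6), <v, e_2> = -4/sqrt(8).
Square and sum: Σ |<v, e_j>|^2 = 8/3.
Compute ||v||^2 = v·v = 4.
Deficit = 4 − 8/3 = 4/3 ≥ 0, confirming Bessel's inequality. (The deficit equals ||v − Σ <v,e_j> e_j||^2, the squared distance from v to span{e_j}.)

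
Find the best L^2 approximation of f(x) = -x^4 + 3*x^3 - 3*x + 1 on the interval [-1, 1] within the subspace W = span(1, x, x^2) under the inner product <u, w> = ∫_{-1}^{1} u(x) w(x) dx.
g(x) = -6*x^2/7 - 6*x/5 + 38/35

The best approximation g ∈ W is the orthogonal projection of f onto W. Writing g = a_0 + a_1 x + a_2 x^2, the coefficients solve the normal equations G · a = b where
  G_{ij} = <φ_i, φ_j> and b_i = <f, φ_i>, with φ_0 = 1, φ_1 = x, φ_2 = x^2.
G =
  [2, 0, 2/3]
  [0, 2/3, 0]
  [2/3, 0, 2/5],
b = (8/5, -4/5, 8/21).
Solving gives a_0 = 38/35, a_1 = -6/5, a_2 = -6/7, so
  g(x) = -6*x^2/7 - 6*x/5 + 38/35.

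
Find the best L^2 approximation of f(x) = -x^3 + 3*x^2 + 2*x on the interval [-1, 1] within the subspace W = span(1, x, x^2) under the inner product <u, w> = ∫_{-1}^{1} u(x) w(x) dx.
g(x) = 3*x^2 + 7*x/5

The best approximation g ∈ W is the orthogonal projection of f onto W. Writing g = a_0 + a_1 x + a_2 x^2, the coefficients solve the normal equations G · a = b where
  G_{ij} = <φ_i, φ_j> and b_i = <f, φ_i>, with φ_0 = 1, φ_1 = x, φ_2 = x^2.
G =
  [2, 0, 2/3]
  [0, 2/3, 0]
  [2/3, 0, 2/5],
b = (2, 14/15, 6/5).
Solving gives a_0 = 0, a_1 = 7/5, a_2 = 3, so
  g(x) = 3*x^2 + 7*x/5.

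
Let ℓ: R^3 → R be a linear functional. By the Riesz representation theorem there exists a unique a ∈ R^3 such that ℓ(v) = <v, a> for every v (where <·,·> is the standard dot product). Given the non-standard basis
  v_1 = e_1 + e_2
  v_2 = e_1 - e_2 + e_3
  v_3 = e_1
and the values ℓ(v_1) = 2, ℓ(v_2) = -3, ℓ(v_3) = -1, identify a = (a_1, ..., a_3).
a = (-1, 3, 1)

Write a = (a_1, ..., a_3) in the standard basis. For each basis vector v_i, ℓ(v_i) = <v_i, a> is a linear equation in the a_j's. Collect the n equations into a matrix system V a = ℓ, where row i of V is v_i (expressed in the standard basis). Since V is invertible (lower-triangular with 1s on the diagonal, up to permutation), solve by back-substitution:
  V =
[[1, 1, 0],
 [1, -1, 1],
 [1, 0, 0]]
  V a = (2, -3, -1)
Solving gives a = (-1, 3, 1).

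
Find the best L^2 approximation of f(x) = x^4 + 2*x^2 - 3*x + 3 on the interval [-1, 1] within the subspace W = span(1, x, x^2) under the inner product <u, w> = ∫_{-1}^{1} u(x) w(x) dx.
g(x) = 20*x^2/7 - 3*x + 102/35

The best approximation g ∈ W is the orthogonal projection of f onto W. Writing g = a_0 + a_1 x + a_2 x^2, the coefficients solve the normal equations G · a = b where
  G_{ij} = <φ_i, φ_j> and b_i = <f, φ_i>, with φ_0 = 1, φ_1 = x, φ_2 = x^2.
G =
  [2, 0, 2/3]
  [0, 2/3, 0]
  [2/3, 0, 2/5],
b = (116/15, -2, 108/35).
Solving gives a_0 = 102/35, a_1 = -3, a_2 = 20/7, so
  g(x) = 20*x^2/7 - 3*x + 102/35.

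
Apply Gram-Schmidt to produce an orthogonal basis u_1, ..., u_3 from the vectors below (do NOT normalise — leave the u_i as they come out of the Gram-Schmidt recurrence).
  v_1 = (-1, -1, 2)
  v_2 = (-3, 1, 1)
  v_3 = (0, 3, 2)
Orthogonal basis:
  u_1 = (-1, -1, 2)
  u_2 = (-7/3, 5/3, -1/3)
  u_3 = (69/50, 23/10, 46/25)

Apply the Gram-Schmidt recurrence
  u_1 = v_1
  u_i = v_i − Σ_{j<i} ((v_i · u_j) / (u_j · u_j)) · u_j.

Step by step this gives:
  u_1 = (-1, -1, 2)
  u_2 = (-7/3, 5/3, -1/3)
  u_3 = (69/50, 23/10, 46/25)

Orthogonality check:
  u_2 · u_1 = 0 (should be 0)
  u_3 · u_1 = 0 (should be 0)
  u_3 · u_2 = 0 (should be 0)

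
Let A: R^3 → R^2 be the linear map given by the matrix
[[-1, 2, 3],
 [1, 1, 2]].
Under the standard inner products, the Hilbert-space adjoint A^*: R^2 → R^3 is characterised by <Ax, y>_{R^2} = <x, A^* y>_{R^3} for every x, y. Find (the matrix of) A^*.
A^* = A^T =
[[-1, 1],
 [2, 1],
 [3, 2]]

For real matrices with standard dot products, the defining identity <Ax, y> = <x, A^* y> gives (Ax)^T y = x^T (A^*) y, i.e. x^T A^T y = x^T (A^*) y. Since this holds for all x, y, we must have A^* = A^T. Therefore
A^* =
[[-1, 1],
 [2, 1],
 [3, 2]].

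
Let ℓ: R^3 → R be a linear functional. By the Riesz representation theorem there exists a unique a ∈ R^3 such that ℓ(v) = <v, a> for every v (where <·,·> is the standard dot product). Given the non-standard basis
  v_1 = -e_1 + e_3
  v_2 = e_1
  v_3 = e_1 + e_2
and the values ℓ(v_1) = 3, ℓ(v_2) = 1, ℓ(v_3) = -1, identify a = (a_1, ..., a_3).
a = (1, -2, 4)

Write a = (a_1, ..., a_3) in the standard basis. For each basis vector v_i, ℓ(v_i) = <v_i, a> is a linear equation in the a_j's. Collect the n equations into a matrix system V a = ℓ, where row i of V is v_i (expressed in the standard basis). Since V is invertible (lower-triangular with 1s on the diagonal, up to permutation), solve by back-substitution:
  V =
[[-1, 0, 1],
 [1, 0, 0],
 [1, 1, 0]]
  V a = (3, 1, -1)
Solving gives a = (1, -2, 4).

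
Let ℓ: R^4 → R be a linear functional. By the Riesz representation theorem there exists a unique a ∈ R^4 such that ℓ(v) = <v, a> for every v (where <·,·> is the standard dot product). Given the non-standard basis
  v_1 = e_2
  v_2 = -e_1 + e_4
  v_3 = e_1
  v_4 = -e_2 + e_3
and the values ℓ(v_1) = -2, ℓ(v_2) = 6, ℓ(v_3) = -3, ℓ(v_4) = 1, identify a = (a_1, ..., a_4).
a = (-3, -2, -1, 3)

Write a = (a_1, ..., a_4) in the standard basis. For each basis vector v_i, ℓ(v_i) = <v_i, a> is a linear equation in the a_j's. Collect the n equations into a matrix system V a = ℓ, where row i of V is v_i (expressed in the standard basis). Since V is invertible (lower-triangular with 1s on the diagonal, up to permutation), solve by back-substitution:
  V =
[[0, 1, 0, 0],
 [-1, 0, 0, 1],
 [1, 0, 0, 0],
 [0, -1, 1, 0]]
  V a = (-2, 6, -3, 1)
Solving gives a = (-3, -2, -1, 3).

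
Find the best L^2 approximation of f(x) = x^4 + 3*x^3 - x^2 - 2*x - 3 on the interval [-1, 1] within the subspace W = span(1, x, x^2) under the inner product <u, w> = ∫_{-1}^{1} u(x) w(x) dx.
g(x) = -x^2/7 - x/5 - 108/35

The best approximation g ∈ W is the orthogonal projection of f onto W. Writing g = a_0 + a_1 x + a_2 x^2, the coefficients solve the normal equations G · a = b where
  G_{ij} = <φ_i, φ_j> and b_i = <f, φ_i>, with φ_0 = 1, φ_1 = x, φ_2 = x^2.
G =
  [2, 0, 2/3]
  [0, 2/3, 0]
  [2/3, 0, 2/5],
b = (-94/15, -2/15, -74/35).
Solving gives a_0 = -108/35, a_1 = -1/5, a_2 = -1/7, so
  g(x) = -x^2/7 - x/5 - 108/35.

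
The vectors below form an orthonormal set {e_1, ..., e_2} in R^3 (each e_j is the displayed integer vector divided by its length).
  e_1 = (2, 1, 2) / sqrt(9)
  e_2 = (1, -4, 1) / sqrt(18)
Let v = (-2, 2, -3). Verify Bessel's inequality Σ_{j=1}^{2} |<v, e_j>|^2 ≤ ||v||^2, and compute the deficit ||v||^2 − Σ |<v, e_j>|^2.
Σ |<v, e_j>|^2 = 33/2; ||v||^2 = 17; deficit = 1/2

Write each e_j = u_j / sqrt(<u_j, u_j>) where u_j is the displayed integer vector. Then <v, e_j> = <v, u_j> / sqrt(<u_j, u_j>), so |<v, e_j>|^2 = <v, u_j>^2 / <u_j, u_j>.
Coefficients: <v, e_1> = -8/sqrt(9), <v, e_2> = -13/sqrt(18).
Square and sum: Σ |<v, e_j>|^2 = 33/2.
Compute ||v||^2 = v·v = 17.
Deficit = 17 − 33/2 = 1/2 ≥ 0, confirming Bessel's inequality. (The deficit equals ||v − Σ <v,e_j> e_j||^2, the squared distance from v to span{e_j}.)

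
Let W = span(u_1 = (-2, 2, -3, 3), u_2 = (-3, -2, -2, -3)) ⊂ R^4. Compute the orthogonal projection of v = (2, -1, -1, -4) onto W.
proj_W(v) = (1/27, -50/27, 26/27, -25/9)

Set up U = [u_1 | ... | u_2] ∈ R^(4×2). The projector onto W = col(U) is P = U (U^T U)^(-1) U^T.
Compute U^T U =
  [26, -1]
  [-1, 26],
and U^T v = (-15, 10).
Solve U^T U · c = U^T v for the coefficients: c = (-76/135, 49/135). The projection is proj_W(v) = U c.
Check: (v - proj_W(v)) · u_1 = 0  (should be 0).
Check: (v - proj_W(v)) · u_2 = 0  (should be 0).
Result: proj_W(v) = (1/27, -50/27, 26/27, -25/9).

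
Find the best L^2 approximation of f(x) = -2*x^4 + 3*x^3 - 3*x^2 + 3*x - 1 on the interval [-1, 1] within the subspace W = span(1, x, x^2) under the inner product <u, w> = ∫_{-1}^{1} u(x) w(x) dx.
g(x) = -33*x^2/7 + 24*x/5 - 29/35

The best approximation g ∈ W is the orthogonal projection of f onto W. Writing g = a_0 + a_1 x + a_2 x^2, the coefficients solve the normal equations G · a = b where
  G_{ij} = <φ_i, φ_j> and b_i = <f, φ_i>, with φ_0 = 1, φ_1 = x, φ_2 = x^2.
G =
  [2, 0, 2/3]
  [0, 2/3, 0]
  [2/3, 0, 2/5],
b = (-24/5, 16/5, -256/105).
Solving gives a_0 = -29/35, a_1 = 24/5, a_2 = -33/7, so
  g(x) = -33*x^2/7 + 24*x/5 - 29/35.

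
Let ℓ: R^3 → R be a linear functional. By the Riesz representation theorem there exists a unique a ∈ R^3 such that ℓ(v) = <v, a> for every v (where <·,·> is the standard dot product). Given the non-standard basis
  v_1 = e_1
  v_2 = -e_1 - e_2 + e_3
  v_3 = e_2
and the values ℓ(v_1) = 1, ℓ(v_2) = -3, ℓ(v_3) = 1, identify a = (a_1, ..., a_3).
a = (1, 1, -1)

Write a = (a_1, ..., a_3) in the standard basis. For each basis vector v_i, ℓ(v_i) = <v_i, a> is a linear equation in the a_j's. Collect the n equations into a matrix system V a = ℓ, where row i of V is v_i (expressed in the standard basis). Since V is invertible (lower-triangular with 1s on the diagonal, up to permutation), solve by back-substitution:
  V =
[[1, 0, 0],
 [-1, -1, 1],
 [0, 1, 0]]
  V a = (1, -3, 1)
Solving gives a = (1, 1, -1).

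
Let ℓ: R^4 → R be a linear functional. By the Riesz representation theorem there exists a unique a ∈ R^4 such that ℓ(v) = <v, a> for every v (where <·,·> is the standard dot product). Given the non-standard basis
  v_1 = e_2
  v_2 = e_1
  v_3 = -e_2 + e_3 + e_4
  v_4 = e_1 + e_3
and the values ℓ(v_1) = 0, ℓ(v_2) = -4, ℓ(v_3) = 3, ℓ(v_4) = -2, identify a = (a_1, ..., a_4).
a = (-4, 0, 2, 1)

Write a = (a_1, ..., a_4) in the standard basis. For each basis vector v_i, ℓ(v_i) = <v_i, a> is a linear equation in the a_j's. Collect the n equations into a matrix system V a = ℓ, where row i of V is v_i (expressed in the standard basis). Since V is invertible (lower-triangular with 1s on the diagonal, up to permutation), solve by back-substitution:
  V =
[[0, 1, 0, 0],
 [1, 0, 0, 0],
 [0, -1, 1, 1],
 [1, 0, 1, 0]]
  V a = (0, -4, 3, -2)
Solving gives a = (-4, 0, 2, 1).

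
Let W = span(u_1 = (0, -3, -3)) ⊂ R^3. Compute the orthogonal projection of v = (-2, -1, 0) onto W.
proj_W(v) = (0, -1/2, -1/2)

Set up U = [u_1 | ... | u_1] ∈ R^(3×1). The projector onto W = col(U) is P = U (U^T U)^(-1) U^T.
Compute U^T U =
  [18],
and U^T v = (3).
Solve U^T U · c = U^T v for the coefficients: c = (1/6). The projection is proj_W(v) = U c.
Check: (v - proj_W(v)) · u_1 = 0  (should be 0).
Result: proj_W(v) = (0, -1/2, -1/2).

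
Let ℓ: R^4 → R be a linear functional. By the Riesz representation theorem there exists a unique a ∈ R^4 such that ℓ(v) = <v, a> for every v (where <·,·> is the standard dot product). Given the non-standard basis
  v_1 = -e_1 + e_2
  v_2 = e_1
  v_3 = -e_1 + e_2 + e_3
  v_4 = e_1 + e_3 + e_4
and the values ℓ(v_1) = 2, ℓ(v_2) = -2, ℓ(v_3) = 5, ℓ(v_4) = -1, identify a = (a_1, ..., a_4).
a = (-2, 0, 3, -2)

Write a = (a_1, ..., a_4) in the standard basis. For each basis vector v_i, ℓ(v_i) = <v_i, a> is a linear equation in the a_j's. Collect the n equations into a matrix system V a = ℓ, where row i of V is v_i (expressed in the standard basis). Since V is invertible (lower-triangular with 1s on the diagonal, up to permutation), solve by back-substitution:
  V =
[[-1, 1, 0, 0],
 [1, 0, 0, 0],
 [-1, 1, 1, 0],
 [1, 0, 1, 1]]
  V a = (2, -2, 5, -1)
Solving gives a = (-2, 0, 3, -2).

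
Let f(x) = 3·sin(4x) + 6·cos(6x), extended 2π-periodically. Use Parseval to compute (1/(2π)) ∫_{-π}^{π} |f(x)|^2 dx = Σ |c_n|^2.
Σ |c_n|^2 = 45/2

Expand |f|^2 and use orthogonality of {sin(nx), cos(mx)} on [-π, π]:
  ∫_{-π}^{π} sin(nx)^2 dx = π, ∫ cos(mx)^2 dx = π, and cross terms integrate to 0.
So ∫_{-π}^{π} f(x)^2 dx = 3^2 · π + 6^2 · π = (9 + 36)π.
Divide by 2π: (9 + 36)/2 = 45/2.
By Parseval, this equals Σ |c_n|^2.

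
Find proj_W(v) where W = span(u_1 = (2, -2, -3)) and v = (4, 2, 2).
proj_W(v) = (-4/17, 4/17, 6/17)

Set up U = [u_1 | ... | u_1] ∈ R^(3×1). The projector onto W = col(U) is P = U (U^T U)^(-1) U^T.
Compute U^T U =
  [17],
and U^T v = (-2).
Solve U^T U · c = U^T v for the coefficients: c = (-2/17). The projection is proj_W(v) = U c.
Check: (v - proj_W(v)) · u_1 = 0  (should be 0).
Result: proj_W(v) = (-4/17, 4/17, 6/17).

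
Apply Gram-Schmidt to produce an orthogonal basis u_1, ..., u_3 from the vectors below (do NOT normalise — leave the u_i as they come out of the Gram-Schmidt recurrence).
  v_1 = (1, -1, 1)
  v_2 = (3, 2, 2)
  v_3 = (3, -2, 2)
Orthogonal basis:
  u_1 = (1, -1, 1)
  u_2 = (2, 3, 1)
  u_3 = (8/21, -2/21, -10/21)

Apply the Gram-Schmidt recurrence
  u_1 = v_1
  u_i = v_i − Σ_{j<i} ((v_i · u_j) / (u_j · u_j)) · u_j.

Step by step this gives:
  u_1 = (1, -1, 1)
  u_2 = (2, 3, 1)
  u_3 = (8/21, -2/21, -10/21)

Orthogonality check:
  u_2 · u_1 = 0 (should be 0)
  u_3 · u_1 = 0 (should be 0)
  u_3 · u_2 = 0 (should be 0)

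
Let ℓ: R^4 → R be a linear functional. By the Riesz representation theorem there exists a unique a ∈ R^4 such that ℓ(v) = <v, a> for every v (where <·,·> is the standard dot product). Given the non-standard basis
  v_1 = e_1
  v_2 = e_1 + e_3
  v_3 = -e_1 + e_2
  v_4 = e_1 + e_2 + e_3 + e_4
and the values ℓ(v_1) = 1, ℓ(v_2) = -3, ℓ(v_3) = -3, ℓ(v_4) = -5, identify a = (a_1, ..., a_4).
a = (1, -2, -4, 0)

Write a = (a_1, ..., a_4) in the standard basis. For each basis vector v_i, ℓ(v_i) = <v_i, a> is a linear equation in the a_j's. Collect the n equations into a matrix system V a = ℓ, where row i of V is v_i (expressed in the standard basis). Since V is invertible (lower-triangular with 1s on the diagonal, up to permutation), solve by back-substitution:
  V =
[[1, 0, 0, 0],
 [1, 0, 1, 0],
 [-1, 1, 0, 0],
 [1, 1, 1, 1]]
  V a = (1, -3, -3, -5)
Solving gives a = (1, -2, -4, 0).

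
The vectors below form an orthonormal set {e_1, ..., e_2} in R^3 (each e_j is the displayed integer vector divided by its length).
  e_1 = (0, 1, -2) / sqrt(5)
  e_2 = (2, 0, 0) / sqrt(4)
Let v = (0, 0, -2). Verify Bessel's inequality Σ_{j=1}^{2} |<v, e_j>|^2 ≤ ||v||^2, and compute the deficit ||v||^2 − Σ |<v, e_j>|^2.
Σ |<v, e_j>|^2 = 16/5; ||v||^2 = 4; deficit = 4/5

Write each e_j = u_j / sqrt(<u_j, u_j>) where u_j is the displayed integer vector. Then <v, e_j> = <v, u_j> / sqrt(<u_j, u_j>), so |<v, e_j>|^2 = <v, u_j>^2 / <u_j, u_j>.
Coefficients: <v, e_1> = 4/sqrt(5), <v, e_2> = 0/sqrt(4).
Square and sum: Σ |<v, e_j>|^2 = 16/5.
Compute ||v||^2 = v·v = 4.
Deficit = 4 − 16/5 = 4/5 ≥ 0, confirming Bessel's inequality. (The deficit equals ||v − Σ <v,e_j> e_j||^2, the squared distance from v to span{e_j}.)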